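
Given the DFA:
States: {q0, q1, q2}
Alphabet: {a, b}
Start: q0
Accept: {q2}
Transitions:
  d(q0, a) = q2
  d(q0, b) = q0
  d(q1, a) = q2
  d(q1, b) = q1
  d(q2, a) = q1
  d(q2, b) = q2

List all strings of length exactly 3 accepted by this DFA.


All strings of length 3: 8 total
Accepted: 4

"aaa", "abb", "bab", "bba"


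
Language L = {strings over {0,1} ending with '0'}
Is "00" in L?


last symbol = '0'

Yes, "00" is in L


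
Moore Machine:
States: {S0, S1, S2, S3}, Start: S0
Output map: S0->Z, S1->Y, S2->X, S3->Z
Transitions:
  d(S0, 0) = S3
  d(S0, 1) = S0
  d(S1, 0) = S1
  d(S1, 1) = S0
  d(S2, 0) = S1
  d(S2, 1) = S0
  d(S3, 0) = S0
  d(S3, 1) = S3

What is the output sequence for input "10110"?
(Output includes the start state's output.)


Start: S0 (output Z)
  --1--> S0 (output Z)
  --0--> S3 (output Z)
  --1--> S3 (output Z)
  --1--> S3 (output Z)
  --0--> S0 (output Z)

"ZZZZZZ"


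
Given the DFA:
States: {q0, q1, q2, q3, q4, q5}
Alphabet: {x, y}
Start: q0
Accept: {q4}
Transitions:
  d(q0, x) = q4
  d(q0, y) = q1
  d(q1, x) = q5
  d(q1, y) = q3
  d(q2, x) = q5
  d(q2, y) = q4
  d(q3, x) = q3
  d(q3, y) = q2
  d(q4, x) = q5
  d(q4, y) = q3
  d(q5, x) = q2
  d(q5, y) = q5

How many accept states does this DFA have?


Accept states listed: {q4}
Counting: q4(1)

1


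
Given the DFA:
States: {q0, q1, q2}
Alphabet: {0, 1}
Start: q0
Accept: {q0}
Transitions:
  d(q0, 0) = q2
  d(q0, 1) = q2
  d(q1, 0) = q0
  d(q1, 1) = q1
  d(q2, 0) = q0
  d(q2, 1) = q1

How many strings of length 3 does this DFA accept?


Enumerating all length-3 strings:
  "000" -> q2 [reject]
  "001" -> q2 [reject]
  "010" -> q0 [accept]
  "011" -> q1 [reject]
  "100" -> q2 [reject]
  "101" -> q2 [reject]
  "110" -> q0 [accept]
  "111" -> q1 [reject]

2 out of 8


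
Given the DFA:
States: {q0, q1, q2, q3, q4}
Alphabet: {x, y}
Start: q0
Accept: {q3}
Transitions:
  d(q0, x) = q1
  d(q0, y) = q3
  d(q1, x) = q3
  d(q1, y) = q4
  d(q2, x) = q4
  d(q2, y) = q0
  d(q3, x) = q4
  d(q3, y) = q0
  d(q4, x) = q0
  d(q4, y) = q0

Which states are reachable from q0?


BFS from q0:
  layer 0: {q0}
  layer 1: {q1, q3}
  layer 2: {q4}

{q0, q1, q3, q4}


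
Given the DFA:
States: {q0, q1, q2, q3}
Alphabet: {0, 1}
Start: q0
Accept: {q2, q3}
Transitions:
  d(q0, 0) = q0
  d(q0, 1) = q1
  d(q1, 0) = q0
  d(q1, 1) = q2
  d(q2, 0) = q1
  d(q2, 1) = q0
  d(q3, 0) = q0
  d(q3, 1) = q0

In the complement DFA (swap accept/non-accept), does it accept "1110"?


Trace: q0 -> q1 -> q2 -> q0 -> q0
Final: q0
Original accept: {q2, q3}
Complement: q0 is not in original accept

Yes, complement accepts (original rejects)


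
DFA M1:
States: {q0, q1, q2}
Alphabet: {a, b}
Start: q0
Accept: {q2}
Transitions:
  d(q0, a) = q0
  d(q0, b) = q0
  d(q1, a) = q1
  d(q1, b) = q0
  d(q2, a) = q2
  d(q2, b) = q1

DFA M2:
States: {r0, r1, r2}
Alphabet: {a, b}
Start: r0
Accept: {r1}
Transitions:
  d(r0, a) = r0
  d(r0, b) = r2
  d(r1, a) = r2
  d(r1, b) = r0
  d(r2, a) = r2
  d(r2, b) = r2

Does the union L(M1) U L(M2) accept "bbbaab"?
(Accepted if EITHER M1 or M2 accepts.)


M1: final=q0 accepted=False
M2: final=r2 accepted=False

No, union rejects (neither accepts)


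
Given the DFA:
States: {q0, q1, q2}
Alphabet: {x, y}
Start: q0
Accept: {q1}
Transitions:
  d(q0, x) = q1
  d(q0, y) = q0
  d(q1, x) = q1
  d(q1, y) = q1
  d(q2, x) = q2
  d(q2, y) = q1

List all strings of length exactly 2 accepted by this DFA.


All strings of length 2: 4 total
Accepted: 3

"xx", "xy", "yx"


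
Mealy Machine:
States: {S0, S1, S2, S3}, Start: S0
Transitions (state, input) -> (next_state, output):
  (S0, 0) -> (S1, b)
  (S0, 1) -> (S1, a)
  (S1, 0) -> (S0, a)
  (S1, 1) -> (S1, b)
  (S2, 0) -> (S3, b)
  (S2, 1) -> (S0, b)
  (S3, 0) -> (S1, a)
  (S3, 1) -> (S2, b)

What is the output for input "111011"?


Step-by-step:
  (S0, 1) -> (S1, a)
  (S1, 1) -> (S1, b)
  (S1, 1) -> (S1, b)
  (S1, 0) -> (S0, a)
  (S0, 1) -> (S1, a)
  (S1, 1) -> (S1, b)

"abbaab"


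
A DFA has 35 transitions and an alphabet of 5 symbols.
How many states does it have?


Each state has exactly one transition per symbol.
states = transitions / |alphabet| = 35 / 5 = 7

7


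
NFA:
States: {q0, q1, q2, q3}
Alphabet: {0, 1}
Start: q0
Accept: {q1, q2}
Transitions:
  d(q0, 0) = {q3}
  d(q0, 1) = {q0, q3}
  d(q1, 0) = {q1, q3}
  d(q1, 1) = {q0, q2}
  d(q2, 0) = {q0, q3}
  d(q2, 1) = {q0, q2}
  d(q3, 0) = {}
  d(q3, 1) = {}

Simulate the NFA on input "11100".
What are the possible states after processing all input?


Start: {q0}
  --1--> {q0, q3}
  --1--> {q0, q3}
  --1--> {q0, q3}
  --0--> {q3}
  --0--> {}

{} (empty set, no valid transitions)


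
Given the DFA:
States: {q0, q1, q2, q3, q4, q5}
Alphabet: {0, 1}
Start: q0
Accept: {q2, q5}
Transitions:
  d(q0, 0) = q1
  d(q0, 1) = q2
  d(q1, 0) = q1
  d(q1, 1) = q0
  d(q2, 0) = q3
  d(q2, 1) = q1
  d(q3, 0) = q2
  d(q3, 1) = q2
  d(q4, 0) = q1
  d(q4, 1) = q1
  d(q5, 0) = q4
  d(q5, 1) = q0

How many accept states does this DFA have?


Accept states listed: {q2, q5}
Counting: q2(1) q5(2)

2


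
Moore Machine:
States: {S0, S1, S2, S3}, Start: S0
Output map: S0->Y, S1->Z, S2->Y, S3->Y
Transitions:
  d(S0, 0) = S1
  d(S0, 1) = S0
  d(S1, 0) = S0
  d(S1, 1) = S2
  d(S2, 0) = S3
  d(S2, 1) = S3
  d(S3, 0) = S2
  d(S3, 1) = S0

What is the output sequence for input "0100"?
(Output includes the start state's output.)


Start: S0 (output Y)
  --0--> S1 (output Z)
  --1--> S2 (output Y)
  --0--> S3 (output Y)
  --0--> S2 (output Y)

"YZYYY"


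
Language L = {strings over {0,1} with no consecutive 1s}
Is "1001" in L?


'11' does not occur

Yes, "1001" is in L


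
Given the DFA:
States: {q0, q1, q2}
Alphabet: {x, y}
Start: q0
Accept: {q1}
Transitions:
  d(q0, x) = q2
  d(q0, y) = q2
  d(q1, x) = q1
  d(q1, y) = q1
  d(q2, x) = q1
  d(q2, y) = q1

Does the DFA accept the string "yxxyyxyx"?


Trace: q0 -> q2 -> q1 -> q1 -> q1 -> q1 -> q1 -> q1 -> q1
Final state: q1
Accept states: {q1}

Yes, accepted (final state q1 is an accept state)


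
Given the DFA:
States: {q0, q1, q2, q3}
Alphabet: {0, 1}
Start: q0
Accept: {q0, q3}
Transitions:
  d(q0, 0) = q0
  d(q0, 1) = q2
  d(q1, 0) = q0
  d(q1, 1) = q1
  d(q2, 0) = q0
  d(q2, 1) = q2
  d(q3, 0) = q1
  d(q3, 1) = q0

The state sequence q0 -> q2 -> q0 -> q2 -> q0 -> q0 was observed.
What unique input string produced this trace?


Trace back each transition to find the symbol:
  q0 --[1]--> q2
  q2 --[0]--> q0
  q0 --[1]--> q2
  q2 --[0]--> q0
  q0 --[0]--> q0

"10100"


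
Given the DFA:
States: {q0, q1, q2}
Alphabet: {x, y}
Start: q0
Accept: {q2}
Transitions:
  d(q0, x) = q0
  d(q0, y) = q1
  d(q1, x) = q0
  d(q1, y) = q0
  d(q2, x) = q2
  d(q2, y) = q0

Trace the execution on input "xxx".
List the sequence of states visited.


Input: xxx
d(q0, x) = q0
d(q0, x) = q0
d(q0, x) = q0


q0 -> q0 -> q0 -> q0


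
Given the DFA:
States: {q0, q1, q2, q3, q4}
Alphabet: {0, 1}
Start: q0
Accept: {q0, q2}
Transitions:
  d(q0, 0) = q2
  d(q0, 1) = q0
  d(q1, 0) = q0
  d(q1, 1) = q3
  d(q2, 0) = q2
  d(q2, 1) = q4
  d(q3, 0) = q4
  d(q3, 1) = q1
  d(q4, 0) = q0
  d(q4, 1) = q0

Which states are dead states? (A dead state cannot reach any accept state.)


Forward reachability from each state:
  q0 -> reaches accept state q0 (live)
  q1 -> reaches accept state q0 (live)
  q2 -> reaches accept state q0 (live)
  q3 -> reaches accept state q0 (live)
  q4 -> reaches accept state q0 (live)

None (all states can reach an accept state)


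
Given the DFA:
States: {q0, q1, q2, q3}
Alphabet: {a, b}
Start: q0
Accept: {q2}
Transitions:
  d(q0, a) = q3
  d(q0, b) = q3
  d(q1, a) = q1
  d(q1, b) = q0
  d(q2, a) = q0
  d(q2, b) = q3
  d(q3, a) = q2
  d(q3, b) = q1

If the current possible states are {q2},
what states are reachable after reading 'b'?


Apply transition on 'b' from each current state:
  d(q2, b) = q3

{q3}


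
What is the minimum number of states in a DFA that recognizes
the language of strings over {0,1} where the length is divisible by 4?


States track (length) mod 4.
Need 4 states: one per remainder 0..3; accept = remainder 0.

4


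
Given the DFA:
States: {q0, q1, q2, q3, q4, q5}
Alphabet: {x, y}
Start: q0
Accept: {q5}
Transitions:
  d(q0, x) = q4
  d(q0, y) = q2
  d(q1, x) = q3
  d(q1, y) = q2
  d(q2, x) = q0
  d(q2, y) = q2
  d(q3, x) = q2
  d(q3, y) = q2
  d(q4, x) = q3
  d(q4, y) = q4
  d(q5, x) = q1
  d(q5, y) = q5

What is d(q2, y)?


Looking up transition d(q2, y)

q2


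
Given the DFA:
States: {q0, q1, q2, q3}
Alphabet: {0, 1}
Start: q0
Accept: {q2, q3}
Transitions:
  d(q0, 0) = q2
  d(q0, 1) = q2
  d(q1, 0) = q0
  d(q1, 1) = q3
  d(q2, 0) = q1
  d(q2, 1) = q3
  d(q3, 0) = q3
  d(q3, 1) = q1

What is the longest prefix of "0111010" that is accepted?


Run the DFA, marking each prefix where the state is accepting:
  "" -> q0 [reject]
  "0" -> q2 [accept]
  "01" -> q3 [accept]
  "011" -> q1 [reject]
  "0111" -> q3 [accept]
  "01110" -> q3 [accept]
  "011101" -> q1 [reject]
  "0111010" -> q0 [reject]

"01110"


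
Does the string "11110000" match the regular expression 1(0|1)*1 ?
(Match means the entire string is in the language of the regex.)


|string| = 8; first = '1'; last = '0'

No, "11110000" does not match 1(0|1)*1


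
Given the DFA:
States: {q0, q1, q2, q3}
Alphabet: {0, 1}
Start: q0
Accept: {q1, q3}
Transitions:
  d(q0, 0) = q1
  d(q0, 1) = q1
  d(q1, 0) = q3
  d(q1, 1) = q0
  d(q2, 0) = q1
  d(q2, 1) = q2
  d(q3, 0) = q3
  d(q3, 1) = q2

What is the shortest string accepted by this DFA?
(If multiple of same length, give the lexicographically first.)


BFS by string length (lex-first path to each state shown):
  len 0: q0<-""
  len 1: q1<-"0"
Found accept state at length 1.

"0"


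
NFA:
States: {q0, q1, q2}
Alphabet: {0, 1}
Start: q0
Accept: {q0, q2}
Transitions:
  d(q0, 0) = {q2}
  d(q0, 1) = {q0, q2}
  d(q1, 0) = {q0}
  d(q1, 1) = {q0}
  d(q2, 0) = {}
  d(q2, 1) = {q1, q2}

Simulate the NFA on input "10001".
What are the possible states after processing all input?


Start: {q0}
  --1--> {q0, q2}
  --0--> {q2}
  --0--> {}
  --0--> {}
  --1--> {}

{} (empty set, no valid transitions)


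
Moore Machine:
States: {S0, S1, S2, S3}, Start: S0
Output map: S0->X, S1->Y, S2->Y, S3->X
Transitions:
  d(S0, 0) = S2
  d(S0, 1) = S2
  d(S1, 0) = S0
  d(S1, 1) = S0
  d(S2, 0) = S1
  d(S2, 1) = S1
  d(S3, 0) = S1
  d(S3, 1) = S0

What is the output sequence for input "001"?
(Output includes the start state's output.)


Start: S0 (output X)
  --0--> S2 (output Y)
  --0--> S1 (output Y)
  --1--> S0 (output X)

"XYYX"


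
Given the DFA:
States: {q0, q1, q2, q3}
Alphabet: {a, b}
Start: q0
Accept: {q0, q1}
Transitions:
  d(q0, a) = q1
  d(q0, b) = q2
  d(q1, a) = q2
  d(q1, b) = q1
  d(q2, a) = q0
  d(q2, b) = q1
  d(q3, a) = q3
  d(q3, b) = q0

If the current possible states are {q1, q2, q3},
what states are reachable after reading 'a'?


Apply transition on 'a' from each current state:
  d(q1, a) = q2
  d(q2, a) = q0
  d(q3, a) = q3

{q0, q2, q3}


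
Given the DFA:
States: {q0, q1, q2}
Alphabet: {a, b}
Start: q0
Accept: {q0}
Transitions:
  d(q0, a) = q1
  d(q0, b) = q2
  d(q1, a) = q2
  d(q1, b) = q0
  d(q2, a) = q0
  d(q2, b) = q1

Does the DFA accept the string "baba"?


Trace: q0 -> q2 -> q0 -> q2 -> q0
Final state: q0
Accept states: {q0}

Yes, accepted (final state q0 is an accept state)


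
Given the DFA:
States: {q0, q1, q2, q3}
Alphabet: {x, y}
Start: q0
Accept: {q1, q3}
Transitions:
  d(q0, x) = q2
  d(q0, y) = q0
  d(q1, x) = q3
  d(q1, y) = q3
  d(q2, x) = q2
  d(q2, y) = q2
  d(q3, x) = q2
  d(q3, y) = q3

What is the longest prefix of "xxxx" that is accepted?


Run the DFA, marking each prefix where the state is accepting:
  "" -> q0 [reject]
  "x" -> q2 [reject]
  "xx" -> q2 [reject]
  "xxx" -> q2 [reject]
  "xxxx" -> q2 [reject]

No prefix is accepted


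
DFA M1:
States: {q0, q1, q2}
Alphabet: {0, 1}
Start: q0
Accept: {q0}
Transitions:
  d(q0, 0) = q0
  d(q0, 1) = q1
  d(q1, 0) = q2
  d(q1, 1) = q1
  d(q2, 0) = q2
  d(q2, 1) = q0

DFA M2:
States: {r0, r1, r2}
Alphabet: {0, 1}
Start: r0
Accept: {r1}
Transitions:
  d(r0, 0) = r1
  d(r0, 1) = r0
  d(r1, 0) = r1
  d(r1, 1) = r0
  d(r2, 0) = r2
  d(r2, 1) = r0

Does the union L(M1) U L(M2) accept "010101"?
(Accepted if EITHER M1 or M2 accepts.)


M1: final=q1 accepted=False
M2: final=r0 accepted=False

No, union rejects (neither accepts)


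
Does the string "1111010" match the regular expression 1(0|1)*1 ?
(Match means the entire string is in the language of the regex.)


|string| = 7; first = '1'; last = '0'

No, "1111010" does not match 1(0|1)*1


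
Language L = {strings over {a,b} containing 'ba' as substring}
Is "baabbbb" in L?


'ba' occurs at index 0

Yes, "baabbbb" is in L


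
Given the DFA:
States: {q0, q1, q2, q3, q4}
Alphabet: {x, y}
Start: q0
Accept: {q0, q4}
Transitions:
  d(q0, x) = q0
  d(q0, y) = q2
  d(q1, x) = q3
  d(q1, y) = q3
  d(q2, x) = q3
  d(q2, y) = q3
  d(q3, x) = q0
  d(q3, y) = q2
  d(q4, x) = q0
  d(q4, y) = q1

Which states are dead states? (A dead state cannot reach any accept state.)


Forward reachability from each state:
  q0 -> reaches accept state q0 (live)
  q1 -> reaches accept state q0 (live)
  q2 -> reaches accept state q0 (live)
  q3 -> reaches accept state q0 (live)
  q4 -> reaches accept state q0 (live)

None (all states can reach an accept state)


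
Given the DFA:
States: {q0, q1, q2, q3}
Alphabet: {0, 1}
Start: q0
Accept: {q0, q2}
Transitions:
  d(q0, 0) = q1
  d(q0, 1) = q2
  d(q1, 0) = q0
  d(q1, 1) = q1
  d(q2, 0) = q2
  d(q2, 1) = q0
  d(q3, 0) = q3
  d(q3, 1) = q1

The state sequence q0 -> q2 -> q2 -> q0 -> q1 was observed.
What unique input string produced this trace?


Trace back each transition to find the symbol:
  q0 --[1]--> q2
  q2 --[0]--> q2
  q2 --[1]--> q0
  q0 --[0]--> q1

"1010"


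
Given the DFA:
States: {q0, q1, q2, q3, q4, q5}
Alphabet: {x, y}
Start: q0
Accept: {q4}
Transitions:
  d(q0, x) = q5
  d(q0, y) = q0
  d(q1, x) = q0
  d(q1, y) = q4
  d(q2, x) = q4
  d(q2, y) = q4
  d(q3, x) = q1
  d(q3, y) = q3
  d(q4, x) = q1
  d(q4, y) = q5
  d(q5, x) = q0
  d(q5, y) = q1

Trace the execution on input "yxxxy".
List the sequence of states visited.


Input: yxxxy
d(q0, y) = q0
d(q0, x) = q5
d(q5, x) = q0
d(q0, x) = q5
d(q5, y) = q1


q0 -> q0 -> q5 -> q0 -> q5 -> q1


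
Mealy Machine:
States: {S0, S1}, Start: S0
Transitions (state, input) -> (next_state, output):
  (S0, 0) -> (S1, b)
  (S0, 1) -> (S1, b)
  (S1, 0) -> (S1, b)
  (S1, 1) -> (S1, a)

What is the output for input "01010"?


Step-by-step:
  (S0, 0) -> (S1, b)
  (S1, 1) -> (S1, a)
  (S1, 0) -> (S1, b)
  (S1, 1) -> (S1, a)
  (S1, 0) -> (S1, b)

"babab"


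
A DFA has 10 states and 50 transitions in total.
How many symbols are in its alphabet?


Each state has exactly one transition per symbol.
|alphabet| = transitions / states = 50 / 10 = 5

5


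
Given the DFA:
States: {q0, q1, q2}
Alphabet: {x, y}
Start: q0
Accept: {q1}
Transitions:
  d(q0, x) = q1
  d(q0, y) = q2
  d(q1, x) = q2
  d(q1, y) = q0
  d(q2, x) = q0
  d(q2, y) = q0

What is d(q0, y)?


Looking up transition d(q0, y)

q2


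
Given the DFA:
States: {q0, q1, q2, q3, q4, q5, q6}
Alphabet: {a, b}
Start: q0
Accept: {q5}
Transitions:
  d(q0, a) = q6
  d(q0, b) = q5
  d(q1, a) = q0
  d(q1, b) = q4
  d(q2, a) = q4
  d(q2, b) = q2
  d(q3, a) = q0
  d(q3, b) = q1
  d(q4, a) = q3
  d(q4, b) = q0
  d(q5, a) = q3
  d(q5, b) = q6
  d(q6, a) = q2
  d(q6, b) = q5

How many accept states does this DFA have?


Accept states listed: {q5}
Counting: q5(1)

1


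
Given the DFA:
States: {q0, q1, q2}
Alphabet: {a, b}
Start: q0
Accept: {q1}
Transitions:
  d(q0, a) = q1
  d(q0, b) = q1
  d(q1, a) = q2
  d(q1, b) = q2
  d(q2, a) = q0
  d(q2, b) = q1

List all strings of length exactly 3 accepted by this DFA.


All strings of length 3: 8 total
Accepted: 4

"aab", "abb", "bab", "bbb"


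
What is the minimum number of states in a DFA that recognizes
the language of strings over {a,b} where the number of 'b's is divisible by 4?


States track (count of 'b') mod 4.
Need 4 states: one per remainder 0..3; accept = remainder 0.

4


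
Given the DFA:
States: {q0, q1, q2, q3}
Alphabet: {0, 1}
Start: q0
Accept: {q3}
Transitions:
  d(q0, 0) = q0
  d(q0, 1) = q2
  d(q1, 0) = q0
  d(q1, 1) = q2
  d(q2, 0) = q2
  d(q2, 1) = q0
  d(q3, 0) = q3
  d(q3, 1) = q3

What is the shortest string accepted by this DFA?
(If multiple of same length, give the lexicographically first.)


BFS by string length (lex-first path to each state shown):
  len 0: q0<-""
  len 1: q0<-"0", q2<-"1"
  len 2: q0<-"00", q2<-"01"
  len 3: q0<-"000", q2<-"001"
  len 4: q0<-"0000", q2<-"0001"
  len 5: q0<-"00000", q2<-"00001"
  len 6: q0<-"000000", q2<-"000001"
  len 7: q0<-"0000000", q2<-"0000001"
  len 8: q0<-"00000000", q2<-"00000001"

No string accepted (empty language)


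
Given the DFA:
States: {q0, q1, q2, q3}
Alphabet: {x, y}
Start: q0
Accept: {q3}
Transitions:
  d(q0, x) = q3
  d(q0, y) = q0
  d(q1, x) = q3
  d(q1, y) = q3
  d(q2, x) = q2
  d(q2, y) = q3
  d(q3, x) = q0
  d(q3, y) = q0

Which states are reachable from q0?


BFS from q0:
  layer 0: {q0}
  layer 1: {q3}

{q0, q3}


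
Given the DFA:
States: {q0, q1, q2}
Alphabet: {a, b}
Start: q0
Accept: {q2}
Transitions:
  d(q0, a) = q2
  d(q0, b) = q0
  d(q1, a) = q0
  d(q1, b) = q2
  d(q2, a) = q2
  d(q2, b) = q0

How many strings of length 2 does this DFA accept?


Enumerating all length-2 strings:
  "aa" -> q2 [accept]
  "ab" -> q0 [reject]
  "ba" -> q2 [accept]
  "bb" -> q0 [reject]

2 out of 4


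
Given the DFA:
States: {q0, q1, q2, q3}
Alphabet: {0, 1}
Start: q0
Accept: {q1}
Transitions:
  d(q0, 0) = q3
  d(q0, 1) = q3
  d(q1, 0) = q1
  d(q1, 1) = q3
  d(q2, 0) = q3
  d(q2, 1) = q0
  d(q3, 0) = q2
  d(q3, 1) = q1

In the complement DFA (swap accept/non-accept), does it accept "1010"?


Trace: q0 -> q3 -> q2 -> q0 -> q3
Final: q3
Original accept: {q1}
Complement: q3 is not in original accept

Yes, complement accepts (original rejects)


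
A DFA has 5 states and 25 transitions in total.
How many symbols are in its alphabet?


Each state has exactly one transition per symbol.
|alphabet| = transitions / states = 25 / 5 = 5

5


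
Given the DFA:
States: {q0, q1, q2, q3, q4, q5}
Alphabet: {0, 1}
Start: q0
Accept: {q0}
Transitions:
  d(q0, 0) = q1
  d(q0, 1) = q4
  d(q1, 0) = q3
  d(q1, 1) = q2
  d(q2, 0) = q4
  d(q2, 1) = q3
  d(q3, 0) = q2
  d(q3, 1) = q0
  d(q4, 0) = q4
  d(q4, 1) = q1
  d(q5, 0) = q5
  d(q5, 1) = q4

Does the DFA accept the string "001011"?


Trace: q0 -> q1 -> q3 -> q0 -> q1 -> q2 -> q3
Final state: q3
Accept states: {q0}

No, rejected (final state q3 is not an accept state)


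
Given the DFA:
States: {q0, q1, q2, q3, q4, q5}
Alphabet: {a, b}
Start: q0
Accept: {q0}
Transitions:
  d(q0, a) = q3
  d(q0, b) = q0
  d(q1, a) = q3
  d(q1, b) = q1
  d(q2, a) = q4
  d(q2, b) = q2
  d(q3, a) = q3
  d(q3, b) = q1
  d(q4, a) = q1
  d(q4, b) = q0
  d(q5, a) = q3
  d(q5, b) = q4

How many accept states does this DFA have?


Accept states listed: {q0}
Counting: q0(1)

1


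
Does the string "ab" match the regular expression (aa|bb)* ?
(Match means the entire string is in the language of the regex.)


|string| = 2; first = 'a'; last = 'b'

No, "ab" does not match (aa|bb)*


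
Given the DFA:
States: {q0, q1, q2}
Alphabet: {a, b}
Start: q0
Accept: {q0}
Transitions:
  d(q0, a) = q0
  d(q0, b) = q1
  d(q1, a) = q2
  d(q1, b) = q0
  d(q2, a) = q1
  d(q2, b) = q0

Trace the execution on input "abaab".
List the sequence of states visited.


Input: abaab
d(q0, a) = q0
d(q0, b) = q1
d(q1, a) = q2
d(q2, a) = q1
d(q1, b) = q0


q0 -> q0 -> q1 -> q2 -> q1 -> q0


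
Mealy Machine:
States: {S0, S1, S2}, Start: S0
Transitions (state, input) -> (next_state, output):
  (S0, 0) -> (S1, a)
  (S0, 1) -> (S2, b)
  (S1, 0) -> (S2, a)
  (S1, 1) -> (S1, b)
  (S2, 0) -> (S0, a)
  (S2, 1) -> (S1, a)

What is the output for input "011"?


Step-by-step:
  (S0, 0) -> (S1, a)
  (S1, 1) -> (S1, b)
  (S1, 1) -> (S1, b)

"abb"


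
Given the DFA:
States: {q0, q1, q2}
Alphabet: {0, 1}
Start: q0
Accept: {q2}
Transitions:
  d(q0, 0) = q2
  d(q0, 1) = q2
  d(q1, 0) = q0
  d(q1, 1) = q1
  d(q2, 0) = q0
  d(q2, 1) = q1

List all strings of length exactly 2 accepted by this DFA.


All strings of length 2: 4 total
Accepted: 0

None


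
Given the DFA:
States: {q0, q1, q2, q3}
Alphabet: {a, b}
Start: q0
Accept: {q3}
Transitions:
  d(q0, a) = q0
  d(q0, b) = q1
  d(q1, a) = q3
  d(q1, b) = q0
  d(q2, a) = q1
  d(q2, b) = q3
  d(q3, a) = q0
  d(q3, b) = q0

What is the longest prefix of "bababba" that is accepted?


Run the DFA, marking each prefix where the state is accepting:
  "" -> q0 [reject]
  "b" -> q1 [reject]
  "ba" -> q3 [accept]
  "bab" -> q0 [reject]
  "baba" -> q0 [reject]
  "babab" -> q1 [reject]
  "bababb" -> q0 [reject]
  "bababba" -> q0 [reject]

"ba"


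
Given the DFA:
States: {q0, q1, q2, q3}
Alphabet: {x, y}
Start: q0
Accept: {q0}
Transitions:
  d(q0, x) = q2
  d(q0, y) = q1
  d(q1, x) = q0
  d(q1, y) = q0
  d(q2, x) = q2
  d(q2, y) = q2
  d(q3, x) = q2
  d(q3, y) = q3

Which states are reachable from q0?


BFS from q0:
  layer 0: {q0}
  layer 1: {q1, q2}

{q0, q1, q2}


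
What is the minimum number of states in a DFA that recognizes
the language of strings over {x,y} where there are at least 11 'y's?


States: count = 0, 1, ..., 10, and a final '>= 11' state.
Total: 11 + 1 = 12. Accept = '>= 11' state.

12


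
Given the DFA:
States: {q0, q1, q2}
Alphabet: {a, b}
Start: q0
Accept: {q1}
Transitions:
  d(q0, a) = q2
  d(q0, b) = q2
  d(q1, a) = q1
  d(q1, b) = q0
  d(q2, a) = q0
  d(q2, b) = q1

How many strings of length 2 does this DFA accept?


Enumerating all length-2 strings:
  "aa" -> q0 [reject]
  "ab" -> q1 [accept]
  "ba" -> q0 [reject]
  "bb" -> q1 [accept]

2 out of 4


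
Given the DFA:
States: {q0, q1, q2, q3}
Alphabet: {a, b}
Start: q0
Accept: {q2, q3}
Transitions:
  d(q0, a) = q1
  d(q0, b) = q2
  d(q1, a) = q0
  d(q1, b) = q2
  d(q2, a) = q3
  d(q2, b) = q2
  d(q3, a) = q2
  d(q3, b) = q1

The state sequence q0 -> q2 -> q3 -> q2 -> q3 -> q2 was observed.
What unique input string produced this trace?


Trace back each transition to find the symbol:
  q0 --[b]--> q2
  q2 --[a]--> q3
  q3 --[a]--> q2
  q2 --[a]--> q3
  q3 --[a]--> q2

"baaaa"


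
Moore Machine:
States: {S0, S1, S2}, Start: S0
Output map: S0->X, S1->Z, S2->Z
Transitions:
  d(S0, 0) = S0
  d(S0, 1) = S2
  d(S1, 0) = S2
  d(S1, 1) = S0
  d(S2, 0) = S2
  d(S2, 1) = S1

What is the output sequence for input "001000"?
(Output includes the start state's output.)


Start: S0 (output X)
  --0--> S0 (output X)
  --0--> S0 (output X)
  --1--> S2 (output Z)
  --0--> S2 (output Z)
  --0--> S2 (output Z)
  --0--> S2 (output Z)

"XXXZZZZ"


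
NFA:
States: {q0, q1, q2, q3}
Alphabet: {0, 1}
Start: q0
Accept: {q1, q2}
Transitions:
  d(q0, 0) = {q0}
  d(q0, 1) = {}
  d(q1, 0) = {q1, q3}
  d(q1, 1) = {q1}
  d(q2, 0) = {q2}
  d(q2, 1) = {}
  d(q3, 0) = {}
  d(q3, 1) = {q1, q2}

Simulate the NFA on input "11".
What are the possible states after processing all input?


Start: {q0}
  --1--> {}
  --1--> {}

{} (empty set, no valid transitions)


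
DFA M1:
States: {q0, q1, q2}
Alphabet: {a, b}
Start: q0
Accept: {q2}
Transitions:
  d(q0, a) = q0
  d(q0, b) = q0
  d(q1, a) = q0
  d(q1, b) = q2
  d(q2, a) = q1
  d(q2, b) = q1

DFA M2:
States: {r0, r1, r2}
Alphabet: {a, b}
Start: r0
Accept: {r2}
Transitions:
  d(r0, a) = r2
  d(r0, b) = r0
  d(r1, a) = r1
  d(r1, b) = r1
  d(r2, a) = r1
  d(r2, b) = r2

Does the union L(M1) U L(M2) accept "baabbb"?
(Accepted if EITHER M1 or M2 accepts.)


M1: final=q0 accepted=False
M2: final=r1 accepted=False

No, union rejects (neither accepts)


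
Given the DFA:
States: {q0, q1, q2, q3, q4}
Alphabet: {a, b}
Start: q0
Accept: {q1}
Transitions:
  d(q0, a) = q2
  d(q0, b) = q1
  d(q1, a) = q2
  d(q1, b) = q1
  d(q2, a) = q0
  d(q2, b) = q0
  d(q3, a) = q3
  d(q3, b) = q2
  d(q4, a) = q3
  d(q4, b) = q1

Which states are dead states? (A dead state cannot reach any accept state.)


Forward reachability from each state:
  q0 -> reaches accept state q1 (live)
  q1 -> reaches accept state q1 (live)
  q2 -> reaches accept state q1 (live)
  q3 -> reaches accept state q1 (live)
  q4 -> reaches accept state q1 (live)

None (all states can reach an accept state)


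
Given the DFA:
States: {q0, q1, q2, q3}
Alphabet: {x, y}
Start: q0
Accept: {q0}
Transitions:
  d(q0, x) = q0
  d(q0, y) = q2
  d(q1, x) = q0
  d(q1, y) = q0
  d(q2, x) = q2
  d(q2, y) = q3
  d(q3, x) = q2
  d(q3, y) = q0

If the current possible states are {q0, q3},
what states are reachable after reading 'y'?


Apply transition on 'y' from each current state:
  d(q0, y) = q2
  d(q3, y) = q0

{q0, q2}


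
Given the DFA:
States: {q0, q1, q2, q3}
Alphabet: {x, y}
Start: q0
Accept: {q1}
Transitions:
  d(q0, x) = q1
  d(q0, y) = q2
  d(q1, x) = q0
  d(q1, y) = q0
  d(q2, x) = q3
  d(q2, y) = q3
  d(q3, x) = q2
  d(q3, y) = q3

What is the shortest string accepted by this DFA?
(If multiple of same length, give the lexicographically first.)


BFS by string length (lex-first path to each state shown):
  len 0: q0<-""
  len 1: q1<-"x", q2<-"y"
Found accept state at length 1.

"x"


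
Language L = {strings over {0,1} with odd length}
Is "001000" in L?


length = 6; 6 mod 2 = 0

No, "001000" is not in L


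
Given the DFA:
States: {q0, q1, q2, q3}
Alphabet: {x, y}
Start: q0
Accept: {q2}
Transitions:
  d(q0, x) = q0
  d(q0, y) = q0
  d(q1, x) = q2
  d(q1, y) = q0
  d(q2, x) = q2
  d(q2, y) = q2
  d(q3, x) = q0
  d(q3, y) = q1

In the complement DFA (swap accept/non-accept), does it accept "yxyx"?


Trace: q0 -> q0 -> q0 -> q0 -> q0
Final: q0
Original accept: {q2}
Complement: q0 is not in original accept

Yes, complement accepts (original rejects)


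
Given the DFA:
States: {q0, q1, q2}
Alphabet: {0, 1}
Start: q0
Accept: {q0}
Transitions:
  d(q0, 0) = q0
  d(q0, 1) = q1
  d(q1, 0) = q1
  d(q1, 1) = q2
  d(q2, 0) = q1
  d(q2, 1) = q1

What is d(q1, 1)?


Looking up transition d(q1, 1)

q2


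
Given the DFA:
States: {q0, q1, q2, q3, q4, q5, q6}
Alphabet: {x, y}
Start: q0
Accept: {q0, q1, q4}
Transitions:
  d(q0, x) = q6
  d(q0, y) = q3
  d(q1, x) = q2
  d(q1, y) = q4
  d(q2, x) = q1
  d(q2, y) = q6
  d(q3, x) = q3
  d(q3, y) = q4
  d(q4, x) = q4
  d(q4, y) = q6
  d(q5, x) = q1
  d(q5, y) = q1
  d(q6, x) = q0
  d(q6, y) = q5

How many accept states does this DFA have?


Accept states listed: {q0, q1, q4}
Counting: q0(1) q1(2) q4(3)

3


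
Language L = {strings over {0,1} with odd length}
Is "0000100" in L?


length = 7; 7 mod 2 = 1

Yes, "0000100" is in L


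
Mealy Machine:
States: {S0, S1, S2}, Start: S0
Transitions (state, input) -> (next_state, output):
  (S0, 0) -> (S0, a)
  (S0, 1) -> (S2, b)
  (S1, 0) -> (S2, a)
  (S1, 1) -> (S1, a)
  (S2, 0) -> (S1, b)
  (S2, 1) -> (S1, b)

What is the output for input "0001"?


Step-by-step:
  (S0, 0) -> (S0, a)
  (S0, 0) -> (S0, a)
  (S0, 0) -> (S0, a)
  (S0, 1) -> (S2, b)

"aaab"


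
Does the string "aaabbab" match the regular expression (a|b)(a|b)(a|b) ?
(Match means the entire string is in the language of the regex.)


|string| = 7; first = 'a'; last = 'b'

No, "aaabbab" does not match (a|b)(a|b)(a|b)


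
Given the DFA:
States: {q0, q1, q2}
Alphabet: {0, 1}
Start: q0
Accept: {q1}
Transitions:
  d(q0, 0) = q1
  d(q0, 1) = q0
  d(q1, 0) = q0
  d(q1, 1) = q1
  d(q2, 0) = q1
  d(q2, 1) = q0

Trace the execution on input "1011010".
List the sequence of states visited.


Input: 1011010
d(q0, 1) = q0
d(q0, 0) = q1
d(q1, 1) = q1
d(q1, 1) = q1
d(q1, 0) = q0
d(q0, 1) = q0
d(q0, 0) = q1


q0 -> q0 -> q1 -> q1 -> q1 -> q0 -> q0 -> q1


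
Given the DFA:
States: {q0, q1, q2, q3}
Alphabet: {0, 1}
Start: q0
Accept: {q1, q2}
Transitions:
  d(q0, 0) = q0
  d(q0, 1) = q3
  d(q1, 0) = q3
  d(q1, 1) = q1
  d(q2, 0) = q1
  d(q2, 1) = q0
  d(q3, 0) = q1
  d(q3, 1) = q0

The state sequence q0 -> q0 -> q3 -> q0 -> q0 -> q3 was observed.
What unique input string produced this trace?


Trace back each transition to find the symbol:
  q0 --[0]--> q0
  q0 --[1]--> q3
  q3 --[1]--> q0
  q0 --[0]--> q0
  q0 --[1]--> q3

"01101"


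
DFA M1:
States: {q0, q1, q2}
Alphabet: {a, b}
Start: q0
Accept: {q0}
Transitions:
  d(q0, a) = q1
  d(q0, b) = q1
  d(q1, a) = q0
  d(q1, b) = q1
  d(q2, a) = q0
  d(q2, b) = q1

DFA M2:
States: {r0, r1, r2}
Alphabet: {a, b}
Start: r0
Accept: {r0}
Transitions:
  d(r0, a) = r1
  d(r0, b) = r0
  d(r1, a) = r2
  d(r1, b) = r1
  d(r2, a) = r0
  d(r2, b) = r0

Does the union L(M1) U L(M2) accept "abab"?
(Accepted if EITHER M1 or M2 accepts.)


M1: final=q1 accepted=False
M2: final=r0 accepted=True

Yes, union accepts


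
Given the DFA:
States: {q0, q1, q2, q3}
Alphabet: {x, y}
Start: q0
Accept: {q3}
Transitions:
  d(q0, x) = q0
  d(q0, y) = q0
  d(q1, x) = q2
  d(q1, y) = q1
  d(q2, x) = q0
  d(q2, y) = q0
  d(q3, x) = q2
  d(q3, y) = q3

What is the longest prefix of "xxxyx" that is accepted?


Run the DFA, marking each prefix where the state is accepting:
  "" -> q0 [reject]
  "x" -> q0 [reject]
  "xx" -> q0 [reject]
  "xxx" -> q0 [reject]
  "xxxy" -> q0 [reject]
  "xxxyx" -> q0 [reject]

No prefix is accepted


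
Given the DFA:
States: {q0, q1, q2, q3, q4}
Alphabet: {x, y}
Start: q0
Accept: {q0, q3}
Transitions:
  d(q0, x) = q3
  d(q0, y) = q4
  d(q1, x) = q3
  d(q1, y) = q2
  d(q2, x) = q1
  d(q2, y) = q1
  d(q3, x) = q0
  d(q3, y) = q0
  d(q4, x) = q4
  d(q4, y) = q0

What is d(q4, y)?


Looking up transition d(q4, y)

q0


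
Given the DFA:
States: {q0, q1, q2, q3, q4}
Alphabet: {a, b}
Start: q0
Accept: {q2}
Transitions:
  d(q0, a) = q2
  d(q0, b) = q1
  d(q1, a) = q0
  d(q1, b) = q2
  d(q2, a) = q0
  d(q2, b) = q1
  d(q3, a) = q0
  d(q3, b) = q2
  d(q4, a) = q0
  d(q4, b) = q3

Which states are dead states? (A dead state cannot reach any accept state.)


Forward reachability from each state:
  q0 -> reaches accept state q2 (live)
  q1 -> reaches accept state q2 (live)
  q2 -> reaches accept state q2 (live)
  q3 -> reaches accept state q2 (live)
  q4 -> reaches accept state q2 (live)

None (all states can reach an accept state)


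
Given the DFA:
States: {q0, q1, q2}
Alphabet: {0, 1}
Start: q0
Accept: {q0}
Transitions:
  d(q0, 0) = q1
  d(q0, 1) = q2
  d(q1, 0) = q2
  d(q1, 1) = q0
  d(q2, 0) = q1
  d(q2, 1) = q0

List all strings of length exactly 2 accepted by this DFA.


All strings of length 2: 4 total
Accepted: 2

"01", "11"


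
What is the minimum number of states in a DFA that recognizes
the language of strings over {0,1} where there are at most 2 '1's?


States: count = 0, 1, ..., 2 (all accepting; 3 states), plus a dead state for count > 2.
Total: 3 + 1 = 4.

4


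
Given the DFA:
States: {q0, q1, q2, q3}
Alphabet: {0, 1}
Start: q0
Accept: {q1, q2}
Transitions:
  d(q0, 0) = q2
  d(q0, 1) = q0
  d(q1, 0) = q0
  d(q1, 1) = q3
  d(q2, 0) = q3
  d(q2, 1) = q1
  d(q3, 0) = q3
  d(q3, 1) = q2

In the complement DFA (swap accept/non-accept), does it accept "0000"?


Trace: q0 -> q2 -> q3 -> q3 -> q3
Final: q3
Original accept: {q1, q2}
Complement: q3 is not in original accept

Yes, complement accepts (original rejects)


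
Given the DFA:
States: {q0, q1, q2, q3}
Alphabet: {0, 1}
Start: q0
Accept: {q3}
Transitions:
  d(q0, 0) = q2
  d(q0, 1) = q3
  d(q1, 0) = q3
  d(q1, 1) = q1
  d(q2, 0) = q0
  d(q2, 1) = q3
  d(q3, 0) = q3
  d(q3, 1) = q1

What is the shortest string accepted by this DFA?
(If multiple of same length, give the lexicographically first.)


BFS by string length (lex-first path to each state shown):
  len 0: q0<-""
  len 1: q2<-"0", q3<-"1"
Found accept state at length 1.

"1"


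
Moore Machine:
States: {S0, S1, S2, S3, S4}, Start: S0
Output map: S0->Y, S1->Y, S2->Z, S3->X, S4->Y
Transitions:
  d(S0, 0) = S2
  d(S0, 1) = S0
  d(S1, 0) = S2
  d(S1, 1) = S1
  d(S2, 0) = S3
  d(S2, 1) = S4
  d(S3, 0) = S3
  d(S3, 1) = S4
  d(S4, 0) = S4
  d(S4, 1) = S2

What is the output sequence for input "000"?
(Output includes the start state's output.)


Start: S0 (output Y)
  --0--> S2 (output Z)
  --0--> S3 (output X)
  --0--> S3 (output X)

"YZXX"


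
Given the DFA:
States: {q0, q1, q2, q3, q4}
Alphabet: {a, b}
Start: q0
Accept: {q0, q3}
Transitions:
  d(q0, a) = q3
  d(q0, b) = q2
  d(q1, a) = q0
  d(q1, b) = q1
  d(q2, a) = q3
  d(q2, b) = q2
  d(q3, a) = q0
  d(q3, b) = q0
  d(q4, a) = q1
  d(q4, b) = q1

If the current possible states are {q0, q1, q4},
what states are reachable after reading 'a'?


Apply transition on 'a' from each current state:
  d(q0, a) = q3
  d(q1, a) = q0
  d(q4, a) = q1

{q0, q1, q3}


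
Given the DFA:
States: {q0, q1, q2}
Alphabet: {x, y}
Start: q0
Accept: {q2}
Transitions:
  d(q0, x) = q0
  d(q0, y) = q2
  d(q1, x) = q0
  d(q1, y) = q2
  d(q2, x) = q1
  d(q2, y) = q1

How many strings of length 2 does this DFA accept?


Enumerating all length-2 strings:
  "xx" -> q0 [reject]
  "xy" -> q2 [accept]
  "yx" -> q1 [reject]
  "yy" -> q1 [reject]

1 out of 4


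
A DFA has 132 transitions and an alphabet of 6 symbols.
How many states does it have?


Each state has exactly one transition per symbol.
states = transitions / |alphabet| = 132 / 6 = 22

22


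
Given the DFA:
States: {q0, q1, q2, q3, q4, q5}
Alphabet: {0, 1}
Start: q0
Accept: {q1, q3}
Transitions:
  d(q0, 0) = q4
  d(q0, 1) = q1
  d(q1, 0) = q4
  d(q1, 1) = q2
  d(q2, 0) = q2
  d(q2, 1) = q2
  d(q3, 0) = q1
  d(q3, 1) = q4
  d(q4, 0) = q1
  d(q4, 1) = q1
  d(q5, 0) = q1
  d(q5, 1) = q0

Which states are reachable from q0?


BFS from q0:
  layer 0: {q0}
  layer 1: {q1, q4}
  layer 2: {q2}

{q0, q1, q2, q4}


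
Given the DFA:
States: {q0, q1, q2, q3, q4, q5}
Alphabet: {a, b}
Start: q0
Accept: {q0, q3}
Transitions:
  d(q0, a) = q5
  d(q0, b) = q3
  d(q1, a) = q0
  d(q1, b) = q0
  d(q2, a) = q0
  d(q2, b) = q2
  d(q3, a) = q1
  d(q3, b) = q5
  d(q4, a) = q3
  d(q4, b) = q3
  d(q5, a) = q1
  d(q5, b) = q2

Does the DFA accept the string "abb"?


Trace: q0 -> q5 -> q2 -> q2
Final state: q2
Accept states: {q0, q3}

No, rejected (final state q2 is not an accept state)


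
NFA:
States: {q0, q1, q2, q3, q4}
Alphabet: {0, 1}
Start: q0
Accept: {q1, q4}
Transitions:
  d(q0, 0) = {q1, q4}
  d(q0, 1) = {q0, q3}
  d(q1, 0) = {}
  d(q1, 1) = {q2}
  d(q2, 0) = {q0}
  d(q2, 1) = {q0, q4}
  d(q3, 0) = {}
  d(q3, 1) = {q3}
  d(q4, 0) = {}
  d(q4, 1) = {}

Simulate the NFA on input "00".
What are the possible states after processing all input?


Start: {q0}
  --0--> {q1, q4}
  --0--> {}

{} (empty set, no valid transitions)


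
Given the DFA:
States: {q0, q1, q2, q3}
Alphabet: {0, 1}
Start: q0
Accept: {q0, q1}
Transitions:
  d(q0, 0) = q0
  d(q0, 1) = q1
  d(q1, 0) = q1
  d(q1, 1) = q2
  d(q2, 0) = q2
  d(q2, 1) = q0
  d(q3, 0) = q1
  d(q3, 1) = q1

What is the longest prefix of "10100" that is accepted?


Run the DFA, marking each prefix where the state is accepting:
  "" -> q0 [accept]
  "1" -> q1 [accept]
  "10" -> q1 [accept]
  "101" -> q2 [reject]
  "1010" -> q2 [reject]
  "10100" -> q2 [reject]

"10"


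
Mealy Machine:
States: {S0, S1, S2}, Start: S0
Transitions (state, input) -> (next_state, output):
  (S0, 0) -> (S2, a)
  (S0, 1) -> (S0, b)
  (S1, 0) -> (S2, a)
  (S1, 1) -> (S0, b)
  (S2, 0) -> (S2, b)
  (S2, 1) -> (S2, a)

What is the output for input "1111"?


Step-by-step:
  (S0, 1) -> (S0, b)
  (S0, 1) -> (S0, b)
  (S0, 1) -> (S0, b)
  (S0, 1) -> (S0, b)

"bbbb"


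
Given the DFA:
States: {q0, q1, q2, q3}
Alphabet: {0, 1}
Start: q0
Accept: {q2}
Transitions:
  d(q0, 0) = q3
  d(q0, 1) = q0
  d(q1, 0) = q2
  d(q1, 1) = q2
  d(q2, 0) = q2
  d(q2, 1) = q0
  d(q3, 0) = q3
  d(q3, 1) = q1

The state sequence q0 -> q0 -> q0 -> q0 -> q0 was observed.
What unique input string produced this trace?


Trace back each transition to find the symbol:
  q0 --[1]--> q0
  q0 --[1]--> q0
  q0 --[1]--> q0
  q0 --[1]--> q0

"1111"


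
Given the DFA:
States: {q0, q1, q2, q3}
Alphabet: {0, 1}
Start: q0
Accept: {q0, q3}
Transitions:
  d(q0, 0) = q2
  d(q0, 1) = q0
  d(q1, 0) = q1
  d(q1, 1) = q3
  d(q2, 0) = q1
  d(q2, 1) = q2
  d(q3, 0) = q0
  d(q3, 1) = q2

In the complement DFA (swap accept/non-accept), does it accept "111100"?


Trace: q0 -> q0 -> q0 -> q0 -> q0 -> q2 -> q1
Final: q1
Original accept: {q0, q3}
Complement: q1 is not in original accept

Yes, complement accepts (original rejects)


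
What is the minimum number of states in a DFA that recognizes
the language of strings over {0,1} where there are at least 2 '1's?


States: count = 0, 1, ..., 1, and a final '>= 2' state.
Total: 2 + 1 = 3. Accept = '>= 2' state.

3


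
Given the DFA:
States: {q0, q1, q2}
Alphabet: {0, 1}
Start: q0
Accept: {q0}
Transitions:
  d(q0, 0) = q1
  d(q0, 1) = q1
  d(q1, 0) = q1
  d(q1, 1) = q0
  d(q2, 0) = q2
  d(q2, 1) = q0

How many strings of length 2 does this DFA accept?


Enumerating all length-2 strings:
  "00" -> q1 [reject]
  "01" -> q0 [accept]
  "10" -> q1 [reject]
  "11" -> q0 [accept]

2 out of 4


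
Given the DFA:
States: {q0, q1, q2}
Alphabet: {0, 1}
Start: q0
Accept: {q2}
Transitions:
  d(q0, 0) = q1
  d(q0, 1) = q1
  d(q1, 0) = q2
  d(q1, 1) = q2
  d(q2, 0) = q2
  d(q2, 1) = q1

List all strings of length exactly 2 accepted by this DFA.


All strings of length 2: 4 total
Accepted: 4

"00", "01", "10", "11"


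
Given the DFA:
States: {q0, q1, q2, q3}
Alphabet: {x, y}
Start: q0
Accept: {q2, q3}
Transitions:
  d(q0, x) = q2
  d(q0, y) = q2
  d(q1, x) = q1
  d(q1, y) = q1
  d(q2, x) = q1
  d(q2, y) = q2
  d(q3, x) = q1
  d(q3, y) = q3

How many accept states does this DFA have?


Accept states listed: {q2, q3}
Counting: q2(1) q3(2)

2


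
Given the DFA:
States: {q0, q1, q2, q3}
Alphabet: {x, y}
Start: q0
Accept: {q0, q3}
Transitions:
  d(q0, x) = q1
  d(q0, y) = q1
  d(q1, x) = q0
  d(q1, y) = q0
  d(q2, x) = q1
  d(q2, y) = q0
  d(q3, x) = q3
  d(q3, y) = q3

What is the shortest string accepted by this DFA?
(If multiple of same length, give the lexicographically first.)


BFS by string length (lex-first path to each state shown):
  len 0: q0<-""
Found accept state at length 0.

"" (empty string)


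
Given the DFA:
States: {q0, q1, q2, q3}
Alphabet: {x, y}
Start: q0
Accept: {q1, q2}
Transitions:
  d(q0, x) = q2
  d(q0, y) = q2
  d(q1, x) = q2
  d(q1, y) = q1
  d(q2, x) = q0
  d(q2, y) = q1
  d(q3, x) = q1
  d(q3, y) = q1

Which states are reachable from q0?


BFS from q0:
  layer 0: {q0}
  layer 1: {q2}
  layer 2: {q1}

{q0, q1, q2}


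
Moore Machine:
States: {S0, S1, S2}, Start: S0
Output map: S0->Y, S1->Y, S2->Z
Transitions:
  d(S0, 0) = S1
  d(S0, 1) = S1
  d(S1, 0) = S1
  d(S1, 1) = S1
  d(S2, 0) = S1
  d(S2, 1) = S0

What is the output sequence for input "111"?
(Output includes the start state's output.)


Start: S0 (output Y)
  --1--> S1 (output Y)
  --1--> S1 (output Y)
  --1--> S1 (output Y)

"YYYY"


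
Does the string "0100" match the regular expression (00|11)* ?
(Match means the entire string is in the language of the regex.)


|string| = 4; first = '0'; last = '0'

No, "0100" does not match (00|11)*


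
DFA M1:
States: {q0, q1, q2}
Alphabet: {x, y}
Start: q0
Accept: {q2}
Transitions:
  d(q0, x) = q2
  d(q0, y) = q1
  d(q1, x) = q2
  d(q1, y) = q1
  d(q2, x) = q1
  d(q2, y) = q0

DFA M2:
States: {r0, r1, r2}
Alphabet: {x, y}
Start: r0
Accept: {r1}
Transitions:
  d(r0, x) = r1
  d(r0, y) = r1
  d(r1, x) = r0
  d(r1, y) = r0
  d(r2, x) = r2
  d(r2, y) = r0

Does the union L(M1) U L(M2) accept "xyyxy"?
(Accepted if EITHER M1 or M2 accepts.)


M1: final=q0 accepted=False
M2: final=r1 accepted=True

Yes, union accepts


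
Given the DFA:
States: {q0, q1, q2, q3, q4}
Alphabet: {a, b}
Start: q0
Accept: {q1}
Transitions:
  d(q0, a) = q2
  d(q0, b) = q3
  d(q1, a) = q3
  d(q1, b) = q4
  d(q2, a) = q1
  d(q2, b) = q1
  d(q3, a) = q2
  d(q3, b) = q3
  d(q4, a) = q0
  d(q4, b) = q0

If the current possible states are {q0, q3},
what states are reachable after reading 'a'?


Apply transition on 'a' from each current state:
  d(q0, a) = q2
  d(q3, a) = q2

{q2}
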